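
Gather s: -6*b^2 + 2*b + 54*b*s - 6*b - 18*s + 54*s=-6*b^2 - 4*b + s*(54*b + 36)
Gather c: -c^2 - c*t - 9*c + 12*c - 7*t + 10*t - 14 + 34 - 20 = -c^2 + c*(3 - t) + 3*t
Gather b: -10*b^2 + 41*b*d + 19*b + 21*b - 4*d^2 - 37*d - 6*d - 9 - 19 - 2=-10*b^2 + b*(41*d + 40) - 4*d^2 - 43*d - 30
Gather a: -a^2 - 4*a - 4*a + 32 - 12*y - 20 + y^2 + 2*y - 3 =-a^2 - 8*a + y^2 - 10*y + 9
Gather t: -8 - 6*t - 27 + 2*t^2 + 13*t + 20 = 2*t^2 + 7*t - 15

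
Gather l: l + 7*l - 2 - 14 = 8*l - 16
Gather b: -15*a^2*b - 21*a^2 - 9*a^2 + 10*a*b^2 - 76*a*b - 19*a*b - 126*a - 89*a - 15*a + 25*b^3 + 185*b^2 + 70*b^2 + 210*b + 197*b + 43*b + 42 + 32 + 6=-30*a^2 - 230*a + 25*b^3 + b^2*(10*a + 255) + b*(-15*a^2 - 95*a + 450) + 80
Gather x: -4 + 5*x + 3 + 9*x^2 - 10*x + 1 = 9*x^2 - 5*x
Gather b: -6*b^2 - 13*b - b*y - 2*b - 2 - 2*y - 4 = -6*b^2 + b*(-y - 15) - 2*y - 6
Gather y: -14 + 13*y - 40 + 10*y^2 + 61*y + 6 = 10*y^2 + 74*y - 48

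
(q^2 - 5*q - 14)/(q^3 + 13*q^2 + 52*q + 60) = (q - 7)/(q^2 + 11*q + 30)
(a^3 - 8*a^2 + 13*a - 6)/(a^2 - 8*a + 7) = (a^2 - 7*a + 6)/(a - 7)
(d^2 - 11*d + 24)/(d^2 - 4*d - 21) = (-d^2 + 11*d - 24)/(-d^2 + 4*d + 21)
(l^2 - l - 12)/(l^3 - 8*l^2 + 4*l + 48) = (l + 3)/(l^2 - 4*l - 12)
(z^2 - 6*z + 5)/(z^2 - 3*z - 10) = (z - 1)/(z + 2)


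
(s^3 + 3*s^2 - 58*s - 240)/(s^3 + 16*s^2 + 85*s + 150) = (s - 8)/(s + 5)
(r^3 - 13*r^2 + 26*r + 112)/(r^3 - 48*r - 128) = (r^2 - 5*r - 14)/(r^2 + 8*r + 16)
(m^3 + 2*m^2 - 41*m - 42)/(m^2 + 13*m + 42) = (m^2 - 5*m - 6)/(m + 6)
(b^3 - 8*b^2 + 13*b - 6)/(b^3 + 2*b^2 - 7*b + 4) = (b - 6)/(b + 4)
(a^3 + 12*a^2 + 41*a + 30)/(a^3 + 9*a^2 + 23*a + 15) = (a + 6)/(a + 3)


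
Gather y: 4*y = 4*y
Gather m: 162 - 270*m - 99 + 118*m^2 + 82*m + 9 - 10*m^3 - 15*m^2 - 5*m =-10*m^3 + 103*m^2 - 193*m + 72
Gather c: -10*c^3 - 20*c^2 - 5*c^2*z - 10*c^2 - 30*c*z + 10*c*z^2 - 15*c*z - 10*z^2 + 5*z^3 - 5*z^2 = -10*c^3 + c^2*(-5*z - 30) + c*(10*z^2 - 45*z) + 5*z^3 - 15*z^2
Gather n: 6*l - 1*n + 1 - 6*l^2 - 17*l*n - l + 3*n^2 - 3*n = -6*l^2 + 5*l + 3*n^2 + n*(-17*l - 4) + 1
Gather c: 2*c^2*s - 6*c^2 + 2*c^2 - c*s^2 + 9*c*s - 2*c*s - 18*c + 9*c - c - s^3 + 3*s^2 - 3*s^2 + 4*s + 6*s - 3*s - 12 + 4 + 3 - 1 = c^2*(2*s - 4) + c*(-s^2 + 7*s - 10) - s^3 + 7*s - 6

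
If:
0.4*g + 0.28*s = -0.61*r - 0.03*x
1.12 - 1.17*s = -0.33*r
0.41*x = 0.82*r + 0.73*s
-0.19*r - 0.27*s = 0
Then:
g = 1.06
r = -0.97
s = 0.68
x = -0.73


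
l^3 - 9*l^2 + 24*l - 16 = (l - 4)^2*(l - 1)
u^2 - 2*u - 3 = (u - 3)*(u + 1)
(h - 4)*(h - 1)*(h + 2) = h^3 - 3*h^2 - 6*h + 8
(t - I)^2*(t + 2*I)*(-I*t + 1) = -I*t^4 + t^3 - 3*I*t^2 + t - 2*I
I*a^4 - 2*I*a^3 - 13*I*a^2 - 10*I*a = a*(a - 5)*(a + 2)*(I*a + I)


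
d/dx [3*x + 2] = 3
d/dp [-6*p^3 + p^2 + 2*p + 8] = -18*p^2 + 2*p + 2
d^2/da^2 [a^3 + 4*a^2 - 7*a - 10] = 6*a + 8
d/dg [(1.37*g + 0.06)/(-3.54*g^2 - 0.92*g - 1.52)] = (4.8498*g^2 + 0.4248*g - 2.0272)/(12.5316*g^4 + 6.5136*g^3 + 11.608*g^2 + 2.7968*g + 2.3104)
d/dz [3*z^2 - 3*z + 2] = 6*z - 3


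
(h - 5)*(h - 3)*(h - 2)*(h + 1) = h^4 - 9*h^3 + 21*h^2 + h - 30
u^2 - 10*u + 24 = (u - 6)*(u - 4)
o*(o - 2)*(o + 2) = o^3 - 4*o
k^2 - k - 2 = (k - 2)*(k + 1)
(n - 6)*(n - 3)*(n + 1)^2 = n^4 - 7*n^3 + n^2 + 27*n + 18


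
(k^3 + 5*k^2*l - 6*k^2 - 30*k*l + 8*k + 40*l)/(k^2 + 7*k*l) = (k^3 + 5*k^2*l - 6*k^2 - 30*k*l + 8*k + 40*l)/(k*(k + 7*l))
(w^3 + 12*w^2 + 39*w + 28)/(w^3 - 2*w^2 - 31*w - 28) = (w + 7)/(w - 7)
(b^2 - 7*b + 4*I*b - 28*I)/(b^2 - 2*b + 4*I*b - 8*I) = (b - 7)/(b - 2)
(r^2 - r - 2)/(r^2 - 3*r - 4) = (r - 2)/(r - 4)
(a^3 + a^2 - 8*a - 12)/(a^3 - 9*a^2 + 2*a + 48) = (a + 2)/(a - 8)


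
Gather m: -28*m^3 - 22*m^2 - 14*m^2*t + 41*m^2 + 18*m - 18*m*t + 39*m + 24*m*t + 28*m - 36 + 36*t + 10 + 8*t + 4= -28*m^3 + m^2*(19 - 14*t) + m*(6*t + 85) + 44*t - 22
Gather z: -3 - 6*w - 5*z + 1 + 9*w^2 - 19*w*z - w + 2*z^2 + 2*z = 9*w^2 - 7*w + 2*z^2 + z*(-19*w - 3) - 2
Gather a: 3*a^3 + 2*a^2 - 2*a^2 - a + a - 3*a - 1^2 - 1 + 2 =3*a^3 - 3*a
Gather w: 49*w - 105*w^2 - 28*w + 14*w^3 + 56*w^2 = 14*w^3 - 49*w^2 + 21*w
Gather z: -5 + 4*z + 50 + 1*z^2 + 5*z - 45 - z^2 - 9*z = 0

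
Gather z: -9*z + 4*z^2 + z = 4*z^2 - 8*z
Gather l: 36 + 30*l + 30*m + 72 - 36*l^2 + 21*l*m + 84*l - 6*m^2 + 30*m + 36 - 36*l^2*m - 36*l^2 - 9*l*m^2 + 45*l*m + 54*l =l^2*(-36*m - 72) + l*(-9*m^2 + 66*m + 168) - 6*m^2 + 60*m + 144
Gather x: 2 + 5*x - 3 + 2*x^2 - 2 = 2*x^2 + 5*x - 3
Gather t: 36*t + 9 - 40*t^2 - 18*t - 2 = -40*t^2 + 18*t + 7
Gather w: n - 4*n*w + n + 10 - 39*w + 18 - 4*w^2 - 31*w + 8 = 2*n - 4*w^2 + w*(-4*n - 70) + 36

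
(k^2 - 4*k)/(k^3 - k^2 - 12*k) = 1/(k + 3)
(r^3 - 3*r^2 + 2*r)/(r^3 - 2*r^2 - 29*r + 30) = r*(r - 2)/(r^2 - r - 30)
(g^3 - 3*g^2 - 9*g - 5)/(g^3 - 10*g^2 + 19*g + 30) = (g + 1)/(g - 6)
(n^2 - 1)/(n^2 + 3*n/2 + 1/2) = 2*(n - 1)/(2*n + 1)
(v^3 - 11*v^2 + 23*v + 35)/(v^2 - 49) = (v^2 - 4*v - 5)/(v + 7)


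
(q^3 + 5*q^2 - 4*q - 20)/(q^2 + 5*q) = q - 4/q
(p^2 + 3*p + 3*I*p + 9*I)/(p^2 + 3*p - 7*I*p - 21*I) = (p + 3*I)/(p - 7*I)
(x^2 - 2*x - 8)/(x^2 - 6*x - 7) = (-x^2 + 2*x + 8)/(-x^2 + 6*x + 7)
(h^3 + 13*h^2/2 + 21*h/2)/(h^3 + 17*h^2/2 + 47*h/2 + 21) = h/(h + 2)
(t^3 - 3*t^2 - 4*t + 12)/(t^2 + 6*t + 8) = (t^2 - 5*t + 6)/(t + 4)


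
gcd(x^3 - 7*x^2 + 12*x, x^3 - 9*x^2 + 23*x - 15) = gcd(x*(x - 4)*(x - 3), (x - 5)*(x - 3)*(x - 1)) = x - 3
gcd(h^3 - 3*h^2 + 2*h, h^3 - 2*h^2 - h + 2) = h^2 - 3*h + 2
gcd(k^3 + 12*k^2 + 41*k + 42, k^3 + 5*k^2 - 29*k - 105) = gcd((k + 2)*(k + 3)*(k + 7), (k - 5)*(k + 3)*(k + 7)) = k^2 + 10*k + 21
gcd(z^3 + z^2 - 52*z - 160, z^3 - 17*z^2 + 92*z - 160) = z - 8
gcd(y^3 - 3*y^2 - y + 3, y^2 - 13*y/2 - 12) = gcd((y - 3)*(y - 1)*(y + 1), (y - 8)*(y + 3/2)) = 1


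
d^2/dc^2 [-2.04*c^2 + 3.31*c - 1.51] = -4.08000000000000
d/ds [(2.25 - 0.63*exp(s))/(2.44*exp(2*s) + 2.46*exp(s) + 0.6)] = (1.5372*exp(2*s) - 10.98*exp(s) - 5.913)*exp(s)/(5.9536*exp(4*s) + 12.0048*exp(3*s) + 8.9796*exp(2*s) + 2.952*exp(s) + 0.36)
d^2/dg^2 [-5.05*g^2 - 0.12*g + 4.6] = -10.1000000000000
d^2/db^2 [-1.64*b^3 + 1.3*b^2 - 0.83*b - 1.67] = 2.6 - 9.84*b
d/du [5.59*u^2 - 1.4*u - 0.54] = 11.18*u - 1.4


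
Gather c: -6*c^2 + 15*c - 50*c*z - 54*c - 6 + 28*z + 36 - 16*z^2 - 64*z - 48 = -6*c^2 + c*(-50*z - 39) - 16*z^2 - 36*z - 18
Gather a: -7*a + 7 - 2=5 - 7*a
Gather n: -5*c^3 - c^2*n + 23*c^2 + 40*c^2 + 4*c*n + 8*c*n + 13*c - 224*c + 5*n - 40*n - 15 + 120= -5*c^3 + 63*c^2 - 211*c + n*(-c^2 + 12*c - 35) + 105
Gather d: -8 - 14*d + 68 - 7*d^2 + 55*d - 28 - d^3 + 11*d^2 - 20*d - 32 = -d^3 + 4*d^2 + 21*d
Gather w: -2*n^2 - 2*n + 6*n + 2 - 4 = -2*n^2 + 4*n - 2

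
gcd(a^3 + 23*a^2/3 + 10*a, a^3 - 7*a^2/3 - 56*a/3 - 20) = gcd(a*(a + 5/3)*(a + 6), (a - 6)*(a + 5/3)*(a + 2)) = a + 5/3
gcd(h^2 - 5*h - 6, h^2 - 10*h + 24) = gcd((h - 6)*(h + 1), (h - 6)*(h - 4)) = h - 6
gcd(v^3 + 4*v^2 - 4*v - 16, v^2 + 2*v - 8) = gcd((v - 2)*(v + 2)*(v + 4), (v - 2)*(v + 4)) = v^2 + 2*v - 8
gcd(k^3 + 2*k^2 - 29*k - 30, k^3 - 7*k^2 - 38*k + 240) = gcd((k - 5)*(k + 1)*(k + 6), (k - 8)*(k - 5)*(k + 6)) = k^2 + k - 30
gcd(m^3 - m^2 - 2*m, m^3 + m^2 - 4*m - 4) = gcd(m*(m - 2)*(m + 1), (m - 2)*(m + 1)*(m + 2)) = m^2 - m - 2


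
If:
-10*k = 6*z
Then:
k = -3*z/5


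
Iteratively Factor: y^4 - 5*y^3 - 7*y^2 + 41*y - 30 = (y + 3)*(y^3 - 8*y^2 + 17*y - 10) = (y - 1)*(y + 3)*(y^2 - 7*y + 10) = (y - 2)*(y - 1)*(y + 3)*(y - 5)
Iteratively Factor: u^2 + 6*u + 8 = (u + 2)*(u + 4)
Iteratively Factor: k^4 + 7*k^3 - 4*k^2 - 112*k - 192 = (k - 4)*(k^3 + 11*k^2 + 40*k + 48) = (k - 4)*(k + 3)*(k^2 + 8*k + 16) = (k - 4)*(k + 3)*(k + 4)*(k + 4)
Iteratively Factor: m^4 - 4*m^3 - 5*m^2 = (m - 5)*(m^3 + m^2) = (m - 5)*(m + 1)*(m^2) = m*(m - 5)*(m + 1)*(m)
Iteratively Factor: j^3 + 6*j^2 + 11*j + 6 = (j + 1)*(j^2 + 5*j + 6) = (j + 1)*(j + 2)*(j + 3)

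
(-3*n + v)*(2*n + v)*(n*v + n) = -6*n^3*v - 6*n^3 - n^2*v^2 - n^2*v + n*v^3 + n*v^2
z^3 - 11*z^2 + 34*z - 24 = (z - 6)*(z - 4)*(z - 1)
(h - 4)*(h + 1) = h^2 - 3*h - 4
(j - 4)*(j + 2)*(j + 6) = j^3 + 4*j^2 - 20*j - 48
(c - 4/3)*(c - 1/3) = c^2 - 5*c/3 + 4/9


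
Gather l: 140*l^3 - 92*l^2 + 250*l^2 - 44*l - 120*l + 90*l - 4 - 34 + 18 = 140*l^3 + 158*l^2 - 74*l - 20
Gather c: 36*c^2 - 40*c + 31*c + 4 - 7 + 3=36*c^2 - 9*c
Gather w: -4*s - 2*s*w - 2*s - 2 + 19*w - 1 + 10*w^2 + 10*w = -6*s + 10*w^2 + w*(29 - 2*s) - 3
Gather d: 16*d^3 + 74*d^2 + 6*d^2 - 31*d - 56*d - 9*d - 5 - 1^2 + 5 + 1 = 16*d^3 + 80*d^2 - 96*d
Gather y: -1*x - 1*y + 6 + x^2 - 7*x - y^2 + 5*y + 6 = x^2 - 8*x - y^2 + 4*y + 12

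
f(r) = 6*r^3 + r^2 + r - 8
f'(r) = 18*r^2 + 2*r + 1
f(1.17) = 4.15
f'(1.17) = 27.98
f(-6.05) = -1306.12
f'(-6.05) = 647.74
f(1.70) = 26.07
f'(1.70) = 56.42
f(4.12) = 432.70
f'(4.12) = 314.78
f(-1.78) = -40.45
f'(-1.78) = 54.47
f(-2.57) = -105.81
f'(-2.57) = 114.75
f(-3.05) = -171.98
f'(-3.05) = 162.34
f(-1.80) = -41.55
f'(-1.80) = 55.72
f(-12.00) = -10244.00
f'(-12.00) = 2569.00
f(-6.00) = -1274.00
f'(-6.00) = 637.00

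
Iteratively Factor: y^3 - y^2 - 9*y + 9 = (y - 3)*(y^2 + 2*y - 3) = (y - 3)*(y + 3)*(y - 1)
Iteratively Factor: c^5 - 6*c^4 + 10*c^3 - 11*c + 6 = (c - 2)*(c^4 - 4*c^3 + 2*c^2 + 4*c - 3) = (c - 2)*(c - 1)*(c^3 - 3*c^2 - c + 3) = (c - 2)*(c - 1)*(c + 1)*(c^2 - 4*c + 3) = (c - 2)*(c - 1)^2*(c + 1)*(c - 3)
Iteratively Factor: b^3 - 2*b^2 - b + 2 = (b + 1)*(b^2 - 3*b + 2) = (b - 2)*(b + 1)*(b - 1)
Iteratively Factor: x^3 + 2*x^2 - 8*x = (x + 4)*(x^2 - 2*x) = x*(x + 4)*(x - 2)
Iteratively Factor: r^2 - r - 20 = (r + 4)*(r - 5)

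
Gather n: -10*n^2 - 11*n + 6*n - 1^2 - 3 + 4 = -10*n^2 - 5*n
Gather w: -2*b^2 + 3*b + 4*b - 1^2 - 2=-2*b^2 + 7*b - 3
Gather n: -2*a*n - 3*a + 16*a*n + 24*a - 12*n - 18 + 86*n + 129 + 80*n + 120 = 21*a + n*(14*a + 154) + 231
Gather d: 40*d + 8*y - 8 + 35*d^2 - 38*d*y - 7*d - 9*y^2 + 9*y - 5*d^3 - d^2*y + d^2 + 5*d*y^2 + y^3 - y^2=-5*d^3 + d^2*(36 - y) + d*(5*y^2 - 38*y + 33) + y^3 - 10*y^2 + 17*y - 8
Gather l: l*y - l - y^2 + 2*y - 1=l*(y - 1) - y^2 + 2*y - 1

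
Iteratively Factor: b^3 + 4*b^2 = (b + 4)*(b^2) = b*(b + 4)*(b)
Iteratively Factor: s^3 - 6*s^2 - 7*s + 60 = (s + 3)*(s^2 - 9*s + 20) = (s - 5)*(s + 3)*(s - 4)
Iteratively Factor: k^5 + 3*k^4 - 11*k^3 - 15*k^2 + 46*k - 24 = (k - 1)*(k^4 + 4*k^3 - 7*k^2 - 22*k + 24) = (k - 1)^2*(k^3 + 5*k^2 - 2*k - 24) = (k - 1)^2*(k + 3)*(k^2 + 2*k - 8) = (k - 1)^2*(k + 3)*(k + 4)*(k - 2)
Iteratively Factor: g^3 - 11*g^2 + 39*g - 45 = (g - 3)*(g^2 - 8*g + 15) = (g - 5)*(g - 3)*(g - 3)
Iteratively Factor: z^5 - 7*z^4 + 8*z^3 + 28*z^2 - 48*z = (z - 3)*(z^4 - 4*z^3 - 4*z^2 + 16*z) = (z - 3)*(z - 2)*(z^3 - 2*z^2 - 8*z) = z*(z - 3)*(z - 2)*(z^2 - 2*z - 8) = z*(z - 4)*(z - 3)*(z - 2)*(z + 2)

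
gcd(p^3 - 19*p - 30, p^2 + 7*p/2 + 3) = p + 2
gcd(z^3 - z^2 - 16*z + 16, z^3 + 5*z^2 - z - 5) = z - 1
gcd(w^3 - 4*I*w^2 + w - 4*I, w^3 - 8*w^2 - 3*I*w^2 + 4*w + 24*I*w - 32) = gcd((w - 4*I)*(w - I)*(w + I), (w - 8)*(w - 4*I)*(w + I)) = w^2 - 3*I*w + 4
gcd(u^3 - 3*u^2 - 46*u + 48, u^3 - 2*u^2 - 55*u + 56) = u^2 - 9*u + 8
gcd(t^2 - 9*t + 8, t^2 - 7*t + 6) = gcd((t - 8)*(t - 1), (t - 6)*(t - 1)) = t - 1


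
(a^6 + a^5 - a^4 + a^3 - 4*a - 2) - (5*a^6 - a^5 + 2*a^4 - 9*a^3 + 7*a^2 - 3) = -4*a^6 + 2*a^5 - 3*a^4 + 10*a^3 - 7*a^2 - 4*a + 1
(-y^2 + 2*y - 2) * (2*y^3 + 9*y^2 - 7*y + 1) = -2*y^5 - 5*y^4 + 21*y^3 - 33*y^2 + 16*y - 2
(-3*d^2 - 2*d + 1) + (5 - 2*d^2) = -5*d^2 - 2*d + 6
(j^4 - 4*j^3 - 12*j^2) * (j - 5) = j^5 - 9*j^4 + 8*j^3 + 60*j^2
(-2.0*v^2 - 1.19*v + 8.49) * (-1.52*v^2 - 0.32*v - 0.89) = 3.04*v^4 + 2.4488*v^3 - 10.744*v^2 - 1.6577*v - 7.5561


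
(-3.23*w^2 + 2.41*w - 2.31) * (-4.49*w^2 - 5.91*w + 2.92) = 14.5027*w^4 + 8.2684*w^3 - 13.3028*w^2 + 20.6893*w - 6.7452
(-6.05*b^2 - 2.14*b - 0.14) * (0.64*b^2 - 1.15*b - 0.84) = -3.872*b^4 + 5.5879*b^3 + 7.4534*b^2 + 1.9586*b + 0.1176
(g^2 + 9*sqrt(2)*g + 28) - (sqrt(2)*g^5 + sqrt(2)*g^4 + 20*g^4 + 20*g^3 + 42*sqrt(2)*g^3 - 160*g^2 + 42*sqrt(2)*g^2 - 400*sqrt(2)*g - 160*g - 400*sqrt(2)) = -sqrt(2)*g^5 - 20*g^4 - sqrt(2)*g^4 - 42*sqrt(2)*g^3 - 20*g^3 - 42*sqrt(2)*g^2 + 161*g^2 + 160*g + 409*sqrt(2)*g + 28 + 400*sqrt(2)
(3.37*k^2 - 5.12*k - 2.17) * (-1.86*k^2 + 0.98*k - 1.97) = -6.2682*k^4 + 12.8258*k^3 - 7.6203*k^2 + 7.9598*k + 4.2749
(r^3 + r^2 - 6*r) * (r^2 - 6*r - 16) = r^5 - 5*r^4 - 28*r^3 + 20*r^2 + 96*r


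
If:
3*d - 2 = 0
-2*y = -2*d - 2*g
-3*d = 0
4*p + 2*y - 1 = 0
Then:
No Solution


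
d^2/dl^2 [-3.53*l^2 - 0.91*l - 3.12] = -7.06000000000000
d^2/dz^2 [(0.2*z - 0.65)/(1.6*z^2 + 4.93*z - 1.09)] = ((0.108 - 1.92*z)*(1.6*z^2 + 4.93*z - 1.09) + (0.2*z - 0.65)*(3.2*z + 4.93)*(6.4*z + 9.86))/(1.6*z^2 + 4.93*z - 1.09)^3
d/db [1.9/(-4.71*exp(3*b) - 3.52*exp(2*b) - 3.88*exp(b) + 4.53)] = (26.847*exp(2*b) + 13.376*exp(b) + 7.372)*exp(b)/(4.71*exp(3*b) + 3.52*exp(2*b) + 3.88*exp(b) - 4.53)^2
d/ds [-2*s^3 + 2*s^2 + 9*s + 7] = -6*s^2 + 4*s + 9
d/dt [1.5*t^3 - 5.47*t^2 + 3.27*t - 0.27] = 4.5*t^2 - 10.94*t + 3.27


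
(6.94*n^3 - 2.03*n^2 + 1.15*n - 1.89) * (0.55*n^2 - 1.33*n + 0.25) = 3.817*n^5 - 10.3467*n^4 + 5.0674*n^3 - 3.0765*n^2 + 2.8012*n - 0.4725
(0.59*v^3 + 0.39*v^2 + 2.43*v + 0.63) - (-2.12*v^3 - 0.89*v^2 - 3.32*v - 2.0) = 2.71*v^3 + 1.28*v^2 + 5.75*v + 2.63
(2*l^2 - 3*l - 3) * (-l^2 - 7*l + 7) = -2*l^4 - 11*l^3 + 38*l^2 - 21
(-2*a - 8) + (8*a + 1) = 6*a - 7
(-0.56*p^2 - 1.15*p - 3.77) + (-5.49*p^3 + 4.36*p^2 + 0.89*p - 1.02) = -5.49*p^3 + 3.8*p^2 - 0.26*p - 4.79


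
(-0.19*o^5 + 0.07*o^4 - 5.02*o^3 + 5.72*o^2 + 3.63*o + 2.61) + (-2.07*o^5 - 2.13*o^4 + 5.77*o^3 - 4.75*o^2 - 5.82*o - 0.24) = -2.26*o^5 - 2.06*o^4 + 0.75*o^3 + 0.97*o^2 - 2.19*o + 2.37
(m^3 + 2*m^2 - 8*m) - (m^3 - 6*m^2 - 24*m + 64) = 8*m^2 + 16*m - 64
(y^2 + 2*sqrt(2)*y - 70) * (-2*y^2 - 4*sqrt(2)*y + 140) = -2*y^4 - 8*sqrt(2)*y^3 + 264*y^2 + 560*sqrt(2)*y - 9800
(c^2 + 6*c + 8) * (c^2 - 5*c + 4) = c^4 + c^3 - 18*c^2 - 16*c + 32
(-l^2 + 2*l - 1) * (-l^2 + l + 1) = l^4 - 3*l^3 + 2*l^2 + l - 1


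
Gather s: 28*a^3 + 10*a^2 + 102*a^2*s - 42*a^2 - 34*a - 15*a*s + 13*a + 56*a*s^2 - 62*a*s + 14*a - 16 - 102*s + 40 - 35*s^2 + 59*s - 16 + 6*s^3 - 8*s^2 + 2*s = 28*a^3 - 32*a^2 - 7*a + 6*s^3 + s^2*(56*a - 43) + s*(102*a^2 - 77*a - 41) + 8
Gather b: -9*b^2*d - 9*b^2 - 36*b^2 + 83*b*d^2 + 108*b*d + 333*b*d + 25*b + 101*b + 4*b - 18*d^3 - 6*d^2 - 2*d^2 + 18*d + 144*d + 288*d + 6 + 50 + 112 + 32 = b^2*(-9*d - 45) + b*(83*d^2 + 441*d + 130) - 18*d^3 - 8*d^2 + 450*d + 200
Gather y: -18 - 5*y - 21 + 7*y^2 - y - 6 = 7*y^2 - 6*y - 45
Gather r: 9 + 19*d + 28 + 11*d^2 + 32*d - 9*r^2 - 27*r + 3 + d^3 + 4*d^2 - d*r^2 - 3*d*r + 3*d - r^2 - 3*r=d^3 + 15*d^2 + 54*d + r^2*(-d - 10) + r*(-3*d - 30) + 40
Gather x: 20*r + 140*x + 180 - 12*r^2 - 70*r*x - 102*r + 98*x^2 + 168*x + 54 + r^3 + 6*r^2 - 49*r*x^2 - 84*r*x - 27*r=r^3 - 6*r^2 - 109*r + x^2*(98 - 49*r) + x*(308 - 154*r) + 234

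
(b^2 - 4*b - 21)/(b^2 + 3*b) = (b - 7)/b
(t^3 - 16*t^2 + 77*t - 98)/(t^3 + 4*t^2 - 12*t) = (t^2 - 14*t + 49)/(t*(t + 6))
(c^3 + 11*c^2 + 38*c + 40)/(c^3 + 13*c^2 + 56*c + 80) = (c + 2)/(c + 4)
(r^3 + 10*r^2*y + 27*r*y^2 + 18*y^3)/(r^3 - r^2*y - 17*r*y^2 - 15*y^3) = (-r - 6*y)/(-r + 5*y)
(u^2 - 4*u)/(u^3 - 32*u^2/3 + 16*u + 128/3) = 3*u/(3*u^2 - 20*u - 32)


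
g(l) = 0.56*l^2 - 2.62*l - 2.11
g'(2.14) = -0.22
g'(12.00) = 10.82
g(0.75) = -3.76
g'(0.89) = -1.62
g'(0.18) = -2.42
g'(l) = 1.12*l - 2.62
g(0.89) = -4.00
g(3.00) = -4.93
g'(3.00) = 0.74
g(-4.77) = 23.13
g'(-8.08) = -11.67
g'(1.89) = -0.50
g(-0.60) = -0.34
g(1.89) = -5.06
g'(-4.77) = -7.96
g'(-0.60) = -3.29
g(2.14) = -5.15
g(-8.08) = 55.62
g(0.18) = -2.56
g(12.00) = 47.09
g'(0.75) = -1.78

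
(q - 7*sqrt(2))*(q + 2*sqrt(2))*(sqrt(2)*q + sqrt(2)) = sqrt(2)*q^3 - 10*q^2 + sqrt(2)*q^2 - 28*sqrt(2)*q - 10*q - 28*sqrt(2)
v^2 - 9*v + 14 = (v - 7)*(v - 2)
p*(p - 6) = p^2 - 6*p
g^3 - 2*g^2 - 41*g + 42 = (g - 7)*(g - 1)*(g + 6)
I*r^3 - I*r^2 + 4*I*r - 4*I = (r - 2*I)*(r + 2*I)*(I*r - I)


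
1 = 1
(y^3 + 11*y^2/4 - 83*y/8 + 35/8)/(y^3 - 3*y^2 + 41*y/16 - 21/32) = 4*(y + 5)/(4*y - 3)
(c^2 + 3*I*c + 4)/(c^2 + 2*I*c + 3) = (c + 4*I)/(c + 3*I)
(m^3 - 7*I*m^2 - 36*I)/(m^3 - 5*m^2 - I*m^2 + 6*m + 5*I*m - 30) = (m - 6*I)/(m - 5)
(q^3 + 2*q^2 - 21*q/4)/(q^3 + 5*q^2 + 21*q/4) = (2*q - 3)/(2*q + 3)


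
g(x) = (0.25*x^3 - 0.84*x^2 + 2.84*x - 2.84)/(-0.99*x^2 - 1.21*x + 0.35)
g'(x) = (1.98*x + 1.21)*(0.25*x^3 - 0.84*x^2 + 2.84*x - 2.84)/(-0.99*x^2 - 1.21*x + 0.35)^2 + (0.75*x^2 - 1.68*x + 2.84)/(-0.99*x^2 - 1.21*x + 0.35) = (-0.2475*x^4 - 0.605*x^3 + 4.0905*x^2 - 6.2112*x - 2.4424)/(0.9801*x^4 + 2.3958*x^3 + 0.7711*x^2 - 0.847*x + 0.1225)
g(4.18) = -0.57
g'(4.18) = -0.16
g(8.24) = -1.35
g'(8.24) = -0.21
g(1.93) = -0.23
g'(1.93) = -0.22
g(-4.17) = 4.01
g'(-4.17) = 0.46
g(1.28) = 0.02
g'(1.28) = -0.71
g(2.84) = -0.38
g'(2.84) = -0.14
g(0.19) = -27.61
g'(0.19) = -488.89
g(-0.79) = -8.33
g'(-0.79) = 11.02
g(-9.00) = 4.04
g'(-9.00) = -0.17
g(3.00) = -0.40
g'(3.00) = -0.14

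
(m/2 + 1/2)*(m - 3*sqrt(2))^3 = m^4/2 - 9*sqrt(2)*m^3/2 + m^3/2 - 9*sqrt(2)*m^2/2 + 27*m^2 - 27*sqrt(2)*m + 27*m - 27*sqrt(2)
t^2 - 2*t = t*(t - 2)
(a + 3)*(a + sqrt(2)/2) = a^2 + sqrt(2)*a/2 + 3*a + 3*sqrt(2)/2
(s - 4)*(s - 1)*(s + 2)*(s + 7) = s^4 + 4*s^3 - 27*s^2 - 34*s + 56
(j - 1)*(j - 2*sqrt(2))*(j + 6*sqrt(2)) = j^3 - j^2 + 4*sqrt(2)*j^2 - 24*j - 4*sqrt(2)*j + 24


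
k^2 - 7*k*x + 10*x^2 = (k - 5*x)*(k - 2*x)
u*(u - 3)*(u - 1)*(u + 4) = u^4 - 13*u^2 + 12*u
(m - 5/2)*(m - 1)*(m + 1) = m^3 - 5*m^2/2 - m + 5/2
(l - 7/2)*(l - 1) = l^2 - 9*l/2 + 7/2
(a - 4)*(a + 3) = a^2 - a - 12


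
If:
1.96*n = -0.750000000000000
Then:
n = -0.38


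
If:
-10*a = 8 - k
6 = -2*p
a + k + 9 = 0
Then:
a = -17/11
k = -82/11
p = -3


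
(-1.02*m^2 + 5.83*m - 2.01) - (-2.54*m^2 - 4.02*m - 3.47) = 1.52*m^2 + 9.85*m + 1.46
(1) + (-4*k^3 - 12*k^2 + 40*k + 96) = -4*k^3 - 12*k^2 + 40*k + 97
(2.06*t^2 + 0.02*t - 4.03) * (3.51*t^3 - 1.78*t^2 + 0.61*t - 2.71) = 7.2306*t^5 - 3.5966*t^4 - 12.9243*t^3 + 1.603*t^2 - 2.5125*t + 10.9213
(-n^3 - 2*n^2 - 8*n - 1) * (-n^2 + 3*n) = n^5 - n^4 + 2*n^3 - 23*n^2 - 3*n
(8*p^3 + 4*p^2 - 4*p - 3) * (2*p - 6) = 16*p^4 - 40*p^3 - 32*p^2 + 18*p + 18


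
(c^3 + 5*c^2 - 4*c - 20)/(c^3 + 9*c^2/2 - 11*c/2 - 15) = 2*(c + 2)/(2*c + 3)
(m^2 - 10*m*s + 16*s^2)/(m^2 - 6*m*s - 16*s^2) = (m - 2*s)/(m + 2*s)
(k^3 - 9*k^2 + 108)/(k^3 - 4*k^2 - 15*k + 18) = (k - 6)/(k - 1)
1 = 1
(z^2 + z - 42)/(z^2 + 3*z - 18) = (z^2 + z - 42)/(z^2 + 3*z - 18)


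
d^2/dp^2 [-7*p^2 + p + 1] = -14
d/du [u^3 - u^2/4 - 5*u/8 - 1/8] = 3*u^2 - u/2 - 5/8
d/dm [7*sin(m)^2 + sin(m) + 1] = (14*sin(m) + 1)*cos(m)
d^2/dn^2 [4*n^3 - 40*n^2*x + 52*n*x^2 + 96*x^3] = 24*n - 80*x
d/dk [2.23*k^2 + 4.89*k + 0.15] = 4.46*k + 4.89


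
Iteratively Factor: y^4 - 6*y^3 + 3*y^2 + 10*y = (y - 2)*(y^3 - 4*y^2 - 5*y) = (y - 5)*(y - 2)*(y^2 + y) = (y - 5)*(y - 2)*(y + 1)*(y)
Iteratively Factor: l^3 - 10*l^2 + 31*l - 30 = (l - 2)*(l^2 - 8*l + 15) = (l - 3)*(l - 2)*(l - 5)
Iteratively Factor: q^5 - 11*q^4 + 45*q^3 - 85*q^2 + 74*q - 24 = (q - 1)*(q^4 - 10*q^3 + 35*q^2 - 50*q + 24) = (q - 2)*(q - 1)*(q^3 - 8*q^2 + 19*q - 12) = (q - 3)*(q - 2)*(q - 1)*(q^2 - 5*q + 4) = (q - 3)*(q - 2)*(q - 1)^2*(q - 4)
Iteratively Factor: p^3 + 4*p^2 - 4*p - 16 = (p + 4)*(p^2 - 4) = (p - 2)*(p + 4)*(p + 2)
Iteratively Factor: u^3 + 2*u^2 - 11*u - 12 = (u + 4)*(u^2 - 2*u - 3) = (u - 3)*(u + 4)*(u + 1)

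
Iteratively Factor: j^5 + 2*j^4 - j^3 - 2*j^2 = (j + 1)*(j^4 + j^3 - 2*j^2) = j*(j + 1)*(j^3 + j^2 - 2*j) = j*(j - 1)*(j + 1)*(j^2 + 2*j) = j*(j - 1)*(j + 1)*(j + 2)*(j)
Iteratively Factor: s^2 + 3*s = (s)*(s + 3)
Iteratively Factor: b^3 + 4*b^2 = (b)*(b^2 + 4*b) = b^2*(b + 4)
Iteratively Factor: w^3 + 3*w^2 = (w)*(w^2 + 3*w) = w^2*(w + 3)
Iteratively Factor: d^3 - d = (d)*(d^2 - 1) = d*(d + 1)*(d - 1)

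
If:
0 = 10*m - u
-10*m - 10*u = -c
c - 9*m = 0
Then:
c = 0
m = 0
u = 0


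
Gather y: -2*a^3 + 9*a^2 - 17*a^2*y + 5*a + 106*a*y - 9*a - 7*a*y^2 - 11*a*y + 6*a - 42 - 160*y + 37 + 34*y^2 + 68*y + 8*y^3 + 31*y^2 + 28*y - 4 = -2*a^3 + 9*a^2 + 2*a + 8*y^3 + y^2*(65 - 7*a) + y*(-17*a^2 + 95*a - 64) - 9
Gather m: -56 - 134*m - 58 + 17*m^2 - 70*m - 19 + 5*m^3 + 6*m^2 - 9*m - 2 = 5*m^3 + 23*m^2 - 213*m - 135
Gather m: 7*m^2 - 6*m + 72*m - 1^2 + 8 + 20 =7*m^2 + 66*m + 27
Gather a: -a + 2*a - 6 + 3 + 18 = a + 15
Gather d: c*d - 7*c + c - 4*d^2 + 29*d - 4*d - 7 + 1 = -6*c - 4*d^2 + d*(c + 25) - 6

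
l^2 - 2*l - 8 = (l - 4)*(l + 2)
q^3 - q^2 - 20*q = q*(q - 5)*(q + 4)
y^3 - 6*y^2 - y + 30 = (y - 5)*(y - 3)*(y + 2)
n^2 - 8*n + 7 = (n - 7)*(n - 1)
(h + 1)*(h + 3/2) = h^2 + 5*h/2 + 3/2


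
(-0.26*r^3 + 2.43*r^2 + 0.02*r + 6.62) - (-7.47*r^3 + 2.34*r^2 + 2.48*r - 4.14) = 7.21*r^3 + 0.0900000000000003*r^2 - 2.46*r + 10.76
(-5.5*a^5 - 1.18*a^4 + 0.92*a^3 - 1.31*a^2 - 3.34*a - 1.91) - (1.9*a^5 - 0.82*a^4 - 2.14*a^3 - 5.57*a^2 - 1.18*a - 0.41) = -7.4*a^5 - 0.36*a^4 + 3.06*a^3 + 4.26*a^2 - 2.16*a - 1.5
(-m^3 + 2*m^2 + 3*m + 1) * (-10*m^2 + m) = 10*m^5 - 21*m^4 - 28*m^3 - 7*m^2 + m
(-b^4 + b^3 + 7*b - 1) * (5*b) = -5*b^5 + 5*b^4 + 35*b^2 - 5*b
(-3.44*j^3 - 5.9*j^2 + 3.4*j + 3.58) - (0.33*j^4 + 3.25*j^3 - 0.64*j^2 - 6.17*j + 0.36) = -0.33*j^4 - 6.69*j^3 - 5.26*j^2 + 9.57*j + 3.22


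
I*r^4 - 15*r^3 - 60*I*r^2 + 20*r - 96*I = (r + 2*I)*(r + 6*I)*(r + 8*I)*(I*r + 1)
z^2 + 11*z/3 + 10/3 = (z + 5/3)*(z + 2)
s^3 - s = s*(s - 1)*(s + 1)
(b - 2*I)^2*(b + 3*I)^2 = b^4 + 2*I*b^3 + 11*b^2 + 12*I*b + 36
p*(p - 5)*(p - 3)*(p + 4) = p^4 - 4*p^3 - 17*p^2 + 60*p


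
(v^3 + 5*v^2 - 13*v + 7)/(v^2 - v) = v + 6 - 7/v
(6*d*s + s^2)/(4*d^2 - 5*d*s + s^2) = s*(6*d + s)/(4*d^2 - 5*d*s + s^2)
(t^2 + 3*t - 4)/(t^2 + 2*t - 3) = (t + 4)/(t + 3)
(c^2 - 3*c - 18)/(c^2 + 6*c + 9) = (c - 6)/(c + 3)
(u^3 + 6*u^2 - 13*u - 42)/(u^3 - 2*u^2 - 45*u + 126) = (u + 2)/(u - 6)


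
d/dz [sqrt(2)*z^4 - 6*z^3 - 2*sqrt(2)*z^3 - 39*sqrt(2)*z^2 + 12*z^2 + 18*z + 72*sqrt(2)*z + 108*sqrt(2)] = 4*sqrt(2)*z^3 - 18*z^2 - 6*sqrt(2)*z^2 - 78*sqrt(2)*z + 24*z + 18 + 72*sqrt(2)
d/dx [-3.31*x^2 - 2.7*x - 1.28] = -6.62*x - 2.7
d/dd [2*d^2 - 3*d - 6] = 4*d - 3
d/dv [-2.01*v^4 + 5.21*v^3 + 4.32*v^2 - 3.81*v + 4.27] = -8.04*v^3 + 15.63*v^2 + 8.64*v - 3.81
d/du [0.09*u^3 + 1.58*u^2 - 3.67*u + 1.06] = 0.27*u^2 + 3.16*u - 3.67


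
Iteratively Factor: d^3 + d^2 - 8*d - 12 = (d - 3)*(d^2 + 4*d + 4) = (d - 3)*(d + 2)*(d + 2)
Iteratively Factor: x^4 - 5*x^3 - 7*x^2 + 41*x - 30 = (x - 1)*(x^3 - 4*x^2 - 11*x + 30) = (x - 1)*(x + 3)*(x^2 - 7*x + 10) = (x - 5)*(x - 1)*(x + 3)*(x - 2)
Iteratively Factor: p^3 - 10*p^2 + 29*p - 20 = (p - 5)*(p^2 - 5*p + 4) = (p - 5)*(p - 4)*(p - 1)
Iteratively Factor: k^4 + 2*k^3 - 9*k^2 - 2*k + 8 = (k + 1)*(k^3 + k^2 - 10*k + 8) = (k + 1)*(k + 4)*(k^2 - 3*k + 2) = (k - 1)*(k + 1)*(k + 4)*(k - 2)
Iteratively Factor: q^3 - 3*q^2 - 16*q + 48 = (q + 4)*(q^2 - 7*q + 12) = (q - 3)*(q + 4)*(q - 4)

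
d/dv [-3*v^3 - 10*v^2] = v*(-9*v - 20)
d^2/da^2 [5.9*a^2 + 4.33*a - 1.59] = 11.8000000000000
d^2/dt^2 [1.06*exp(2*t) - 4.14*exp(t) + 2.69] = (4.24*exp(t) - 4.14)*exp(t)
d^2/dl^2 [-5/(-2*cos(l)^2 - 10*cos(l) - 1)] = 10*(-8*sin(l)^4 + 50*sin(l)^2 + 85*cos(l)/2 - 15*cos(3*l)/2 + 56)/(-2*sin(l)^2 + 10*cos(l) + 3)^3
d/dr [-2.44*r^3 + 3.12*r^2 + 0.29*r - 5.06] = -7.32*r^2 + 6.24*r + 0.29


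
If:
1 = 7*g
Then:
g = 1/7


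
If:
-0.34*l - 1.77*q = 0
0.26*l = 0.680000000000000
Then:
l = 2.62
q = -0.50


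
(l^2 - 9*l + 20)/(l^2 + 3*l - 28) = (l - 5)/(l + 7)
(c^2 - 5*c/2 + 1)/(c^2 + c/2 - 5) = (2*c - 1)/(2*c + 5)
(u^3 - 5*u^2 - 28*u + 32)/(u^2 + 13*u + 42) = (u^3 - 5*u^2 - 28*u + 32)/(u^2 + 13*u + 42)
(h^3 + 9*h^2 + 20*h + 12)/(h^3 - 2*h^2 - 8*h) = (h^2 + 7*h + 6)/(h*(h - 4))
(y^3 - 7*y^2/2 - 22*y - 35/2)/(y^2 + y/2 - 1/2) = (2*y^2 - 9*y - 35)/(2*y - 1)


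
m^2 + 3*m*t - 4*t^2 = (m - t)*(m + 4*t)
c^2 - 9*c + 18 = (c - 6)*(c - 3)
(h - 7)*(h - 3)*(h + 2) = h^3 - 8*h^2 + h + 42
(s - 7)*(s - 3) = s^2 - 10*s + 21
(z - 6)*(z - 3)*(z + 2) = z^3 - 7*z^2 + 36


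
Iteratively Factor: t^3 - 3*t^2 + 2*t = (t - 2)*(t^2 - t) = t*(t - 2)*(t - 1)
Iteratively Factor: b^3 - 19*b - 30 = (b - 5)*(b^2 + 5*b + 6) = (b - 5)*(b + 2)*(b + 3)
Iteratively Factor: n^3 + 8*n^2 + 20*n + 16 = (n + 4)*(n^2 + 4*n + 4) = (n + 2)*(n + 4)*(n + 2)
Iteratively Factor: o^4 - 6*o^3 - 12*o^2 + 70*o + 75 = (o + 3)*(o^3 - 9*o^2 + 15*o + 25) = (o - 5)*(o + 3)*(o^2 - 4*o - 5) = (o - 5)*(o + 1)*(o + 3)*(o - 5)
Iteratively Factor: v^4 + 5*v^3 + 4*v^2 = (v + 4)*(v^3 + v^2) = (v + 1)*(v + 4)*(v^2) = v*(v + 1)*(v + 4)*(v)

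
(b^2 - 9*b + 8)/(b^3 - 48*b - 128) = (b - 1)/(b^2 + 8*b + 16)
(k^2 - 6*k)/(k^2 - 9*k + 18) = k/(k - 3)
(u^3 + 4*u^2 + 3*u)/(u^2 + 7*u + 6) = u*(u + 3)/(u + 6)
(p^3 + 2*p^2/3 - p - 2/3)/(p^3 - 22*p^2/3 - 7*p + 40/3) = (3*p^2 + 5*p + 2)/(3*p^2 - 19*p - 40)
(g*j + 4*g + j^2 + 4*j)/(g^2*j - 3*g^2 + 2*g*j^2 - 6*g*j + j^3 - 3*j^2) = (j + 4)/(g*j - 3*g + j^2 - 3*j)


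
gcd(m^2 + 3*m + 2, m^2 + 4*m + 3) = m + 1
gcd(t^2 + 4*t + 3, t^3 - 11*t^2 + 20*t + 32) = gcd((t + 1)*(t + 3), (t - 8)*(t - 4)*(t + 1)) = t + 1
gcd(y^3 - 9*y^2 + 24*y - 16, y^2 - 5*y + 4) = y^2 - 5*y + 4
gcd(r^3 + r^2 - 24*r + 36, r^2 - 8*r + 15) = r - 3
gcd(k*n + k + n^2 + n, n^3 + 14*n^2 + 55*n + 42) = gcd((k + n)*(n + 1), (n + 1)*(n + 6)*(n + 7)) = n + 1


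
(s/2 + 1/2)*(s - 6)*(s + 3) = s^3/2 - s^2 - 21*s/2 - 9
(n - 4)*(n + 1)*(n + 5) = n^3 + 2*n^2 - 19*n - 20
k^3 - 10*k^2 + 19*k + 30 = (k - 6)*(k - 5)*(k + 1)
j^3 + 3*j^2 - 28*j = j*(j - 4)*(j + 7)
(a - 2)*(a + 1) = a^2 - a - 2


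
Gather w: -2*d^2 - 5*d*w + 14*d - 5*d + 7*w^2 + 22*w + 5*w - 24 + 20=-2*d^2 + 9*d + 7*w^2 + w*(27 - 5*d) - 4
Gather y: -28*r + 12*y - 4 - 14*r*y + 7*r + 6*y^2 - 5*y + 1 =-21*r + 6*y^2 + y*(7 - 14*r) - 3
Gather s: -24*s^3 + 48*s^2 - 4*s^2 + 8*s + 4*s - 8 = -24*s^3 + 44*s^2 + 12*s - 8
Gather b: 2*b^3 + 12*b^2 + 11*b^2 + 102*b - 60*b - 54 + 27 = 2*b^3 + 23*b^2 + 42*b - 27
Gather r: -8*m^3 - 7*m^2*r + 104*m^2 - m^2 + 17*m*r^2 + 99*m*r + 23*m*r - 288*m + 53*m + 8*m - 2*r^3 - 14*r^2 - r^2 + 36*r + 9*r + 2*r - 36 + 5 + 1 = -8*m^3 + 103*m^2 - 227*m - 2*r^3 + r^2*(17*m - 15) + r*(-7*m^2 + 122*m + 47) - 30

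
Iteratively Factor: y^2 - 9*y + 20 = (y - 4)*(y - 5)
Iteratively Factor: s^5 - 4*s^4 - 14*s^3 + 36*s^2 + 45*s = (s + 3)*(s^4 - 7*s^3 + 7*s^2 + 15*s) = (s - 3)*(s + 3)*(s^3 - 4*s^2 - 5*s) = s*(s - 3)*(s + 3)*(s^2 - 4*s - 5) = s*(s - 5)*(s - 3)*(s + 3)*(s + 1)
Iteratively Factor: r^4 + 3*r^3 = (r)*(r^3 + 3*r^2) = r*(r + 3)*(r^2) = r^2*(r + 3)*(r)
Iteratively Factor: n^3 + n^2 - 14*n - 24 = (n + 3)*(n^2 - 2*n - 8) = (n + 2)*(n + 3)*(n - 4)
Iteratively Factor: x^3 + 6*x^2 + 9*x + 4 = (x + 1)*(x^2 + 5*x + 4) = (x + 1)^2*(x + 4)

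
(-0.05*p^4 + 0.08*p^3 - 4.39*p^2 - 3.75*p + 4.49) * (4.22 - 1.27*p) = 0.0635*p^5 - 0.3126*p^4 + 5.9129*p^3 - 13.7633*p^2 - 21.5273*p + 18.9478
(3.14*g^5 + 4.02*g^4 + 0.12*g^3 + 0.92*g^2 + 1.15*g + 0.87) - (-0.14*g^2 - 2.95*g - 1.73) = 3.14*g^5 + 4.02*g^4 + 0.12*g^3 + 1.06*g^2 + 4.1*g + 2.6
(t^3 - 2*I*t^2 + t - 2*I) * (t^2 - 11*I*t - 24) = t^5 - 13*I*t^4 - 45*t^3 + 35*I*t^2 - 46*t + 48*I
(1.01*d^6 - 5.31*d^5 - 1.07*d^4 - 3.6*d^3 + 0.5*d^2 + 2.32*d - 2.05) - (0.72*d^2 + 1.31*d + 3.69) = 1.01*d^6 - 5.31*d^5 - 1.07*d^4 - 3.6*d^3 - 0.22*d^2 + 1.01*d - 5.74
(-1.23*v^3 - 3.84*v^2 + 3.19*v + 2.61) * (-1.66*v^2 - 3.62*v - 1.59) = 2.0418*v^5 + 10.827*v^4 + 10.5611*v^3 - 9.7748*v^2 - 14.5203*v - 4.1499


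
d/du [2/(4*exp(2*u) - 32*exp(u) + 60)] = (4 - exp(u))*exp(u)/(exp(2*u) - 8*exp(u) + 15)^2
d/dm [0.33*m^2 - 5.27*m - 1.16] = 0.66*m - 5.27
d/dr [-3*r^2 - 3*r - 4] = -6*r - 3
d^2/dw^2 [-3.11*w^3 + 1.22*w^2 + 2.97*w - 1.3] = 2.44 - 18.66*w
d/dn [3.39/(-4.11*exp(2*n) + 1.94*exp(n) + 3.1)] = (27.8658*exp(n) - 6.5766)*exp(n)/(-4.11*exp(2*n) + 1.94*exp(n) + 3.1)^2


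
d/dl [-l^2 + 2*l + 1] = 2 - 2*l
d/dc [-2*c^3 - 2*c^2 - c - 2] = -6*c^2 - 4*c - 1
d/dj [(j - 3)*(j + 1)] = 2*j - 2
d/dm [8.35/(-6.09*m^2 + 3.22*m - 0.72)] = (101.703*m - 26.887)/(6.09*m^2 - 3.22*m + 0.72)^2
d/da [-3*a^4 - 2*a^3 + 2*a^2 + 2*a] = -12*a^3 - 6*a^2 + 4*a + 2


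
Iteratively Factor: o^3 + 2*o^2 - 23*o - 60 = (o - 5)*(o^2 + 7*o + 12) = (o - 5)*(o + 3)*(o + 4)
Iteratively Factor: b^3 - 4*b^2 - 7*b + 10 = (b + 2)*(b^2 - 6*b + 5) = (b - 5)*(b + 2)*(b - 1)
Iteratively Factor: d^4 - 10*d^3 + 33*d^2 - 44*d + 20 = (d - 2)*(d^3 - 8*d^2 + 17*d - 10) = (d - 2)*(d - 1)*(d^2 - 7*d + 10) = (d - 5)*(d - 2)*(d - 1)*(d - 2)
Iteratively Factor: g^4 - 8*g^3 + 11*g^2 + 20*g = (g + 1)*(g^3 - 9*g^2 + 20*g) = (g - 5)*(g + 1)*(g^2 - 4*g) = (g - 5)*(g - 4)*(g + 1)*(g)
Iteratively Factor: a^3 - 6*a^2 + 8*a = (a - 4)*(a^2 - 2*a) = a*(a - 4)*(a - 2)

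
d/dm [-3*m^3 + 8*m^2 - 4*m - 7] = -9*m^2 + 16*m - 4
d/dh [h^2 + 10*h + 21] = 2*h + 10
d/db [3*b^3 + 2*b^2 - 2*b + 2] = 9*b^2 + 4*b - 2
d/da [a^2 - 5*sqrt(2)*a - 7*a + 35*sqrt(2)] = 2*a - 5*sqrt(2) - 7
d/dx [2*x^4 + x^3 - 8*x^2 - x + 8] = 8*x^3 + 3*x^2 - 16*x - 1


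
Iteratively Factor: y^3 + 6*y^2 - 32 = (y + 4)*(y^2 + 2*y - 8) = (y + 4)^2*(y - 2)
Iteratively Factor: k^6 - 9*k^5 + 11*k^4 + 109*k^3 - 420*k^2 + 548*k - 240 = (k - 2)*(k^5 - 7*k^4 - 3*k^3 + 103*k^2 - 214*k + 120) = (k - 2)*(k - 1)*(k^4 - 6*k^3 - 9*k^2 + 94*k - 120) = (k - 2)*(k - 1)*(k + 4)*(k^3 - 10*k^2 + 31*k - 30) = (k - 5)*(k - 2)*(k - 1)*(k + 4)*(k^2 - 5*k + 6) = (k - 5)*(k - 2)^2*(k - 1)*(k + 4)*(k - 3)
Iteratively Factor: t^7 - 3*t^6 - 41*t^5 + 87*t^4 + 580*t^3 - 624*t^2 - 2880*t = (t + 3)*(t^6 - 6*t^5 - 23*t^4 + 156*t^3 + 112*t^2 - 960*t) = (t + 3)*(t + 4)*(t^5 - 10*t^4 + 17*t^3 + 88*t^2 - 240*t) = t*(t + 3)*(t + 4)*(t^4 - 10*t^3 + 17*t^2 + 88*t - 240) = t*(t - 5)*(t + 3)*(t + 4)*(t^3 - 5*t^2 - 8*t + 48) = t*(t - 5)*(t - 4)*(t + 3)*(t + 4)*(t^2 - t - 12) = t*(t - 5)*(t - 4)^2*(t + 3)*(t + 4)*(t + 3)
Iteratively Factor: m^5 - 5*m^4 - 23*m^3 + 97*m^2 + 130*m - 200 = (m - 1)*(m^4 - 4*m^3 - 27*m^2 + 70*m + 200) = (m - 1)*(m + 2)*(m^3 - 6*m^2 - 15*m + 100) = (m - 1)*(m + 2)*(m + 4)*(m^2 - 10*m + 25) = (m - 5)*(m - 1)*(m + 2)*(m + 4)*(m - 5)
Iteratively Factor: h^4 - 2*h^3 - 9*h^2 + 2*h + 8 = (h + 2)*(h^3 - 4*h^2 - h + 4) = (h - 4)*(h + 2)*(h^2 - 1) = (h - 4)*(h - 1)*(h + 2)*(h + 1)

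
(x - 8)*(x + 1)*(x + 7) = x^3 - 57*x - 56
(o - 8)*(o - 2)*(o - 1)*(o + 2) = o^4 - 9*o^3 + 4*o^2 + 36*o - 32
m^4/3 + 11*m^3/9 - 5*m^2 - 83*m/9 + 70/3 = (m/3 + 1)*(m - 7/3)*(m - 2)*(m + 5)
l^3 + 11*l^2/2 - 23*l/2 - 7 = (l - 2)*(l + 1/2)*(l + 7)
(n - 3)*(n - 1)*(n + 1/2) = n^3 - 7*n^2/2 + n + 3/2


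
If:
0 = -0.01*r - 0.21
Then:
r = -21.00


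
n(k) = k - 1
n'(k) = 1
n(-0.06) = -1.06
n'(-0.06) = 1.00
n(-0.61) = -1.61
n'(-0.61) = 1.00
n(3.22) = 2.22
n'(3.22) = 1.00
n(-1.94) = -2.94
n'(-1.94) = 1.00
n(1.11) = 0.11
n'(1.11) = 1.00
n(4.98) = 3.98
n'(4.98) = 1.00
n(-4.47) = -5.47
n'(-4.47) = 1.00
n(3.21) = 2.21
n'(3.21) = 1.00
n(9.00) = 8.00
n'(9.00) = 1.00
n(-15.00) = -16.00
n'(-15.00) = 1.00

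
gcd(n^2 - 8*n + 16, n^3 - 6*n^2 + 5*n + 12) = n - 4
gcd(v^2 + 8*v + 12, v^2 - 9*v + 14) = 1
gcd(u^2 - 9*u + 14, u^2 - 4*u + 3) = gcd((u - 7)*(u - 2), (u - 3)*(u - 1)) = 1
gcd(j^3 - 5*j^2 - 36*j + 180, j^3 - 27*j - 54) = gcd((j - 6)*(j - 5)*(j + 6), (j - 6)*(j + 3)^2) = j - 6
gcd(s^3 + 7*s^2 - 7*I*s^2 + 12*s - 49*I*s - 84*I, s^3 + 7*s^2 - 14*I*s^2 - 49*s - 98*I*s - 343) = s - 7*I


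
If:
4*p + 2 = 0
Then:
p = -1/2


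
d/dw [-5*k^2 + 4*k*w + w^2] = 4*k + 2*w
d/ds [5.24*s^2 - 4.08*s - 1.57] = 10.48*s - 4.08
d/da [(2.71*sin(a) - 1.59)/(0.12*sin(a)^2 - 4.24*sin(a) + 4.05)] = (-0.3252*sin(a)^2 + 0.381600000000001*sin(a) + 4.2339)*cos(a)/(0.0144*sin(a)^4 - 1.0176*sin(a)^3 + 18.9496*sin(a)^2 - 34.344*sin(a) + 16.4025)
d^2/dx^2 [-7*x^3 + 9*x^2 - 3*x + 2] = 18 - 42*x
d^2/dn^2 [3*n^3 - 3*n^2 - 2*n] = 18*n - 6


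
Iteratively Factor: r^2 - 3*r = (r - 3)*(r)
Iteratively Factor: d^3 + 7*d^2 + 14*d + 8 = (d + 4)*(d^2 + 3*d + 2) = (d + 1)*(d + 4)*(d + 2)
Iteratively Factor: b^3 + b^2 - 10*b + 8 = (b - 1)*(b^2 + 2*b - 8) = (b - 1)*(b + 4)*(b - 2)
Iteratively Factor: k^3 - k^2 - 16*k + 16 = (k - 4)*(k^2 + 3*k - 4) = (k - 4)*(k - 1)*(k + 4)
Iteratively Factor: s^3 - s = (s - 1)*(s^2 + s) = s*(s - 1)*(s + 1)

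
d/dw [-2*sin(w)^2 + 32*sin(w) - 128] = 4*(8 - sin(w))*cos(w)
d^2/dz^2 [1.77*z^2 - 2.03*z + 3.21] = 3.54000000000000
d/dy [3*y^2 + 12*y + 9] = 6*y + 12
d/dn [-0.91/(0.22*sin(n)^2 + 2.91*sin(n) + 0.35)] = (0.4004*sin(n) + 2.6481)*cos(n)/(0.22*sin(n)^2 + 2.91*sin(n) + 0.35)^2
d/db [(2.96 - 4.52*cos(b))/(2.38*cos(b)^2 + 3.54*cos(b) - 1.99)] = (-10.7576*cos(b)^2 + 14.0896*cos(b) + 1.4836)*sin(b)/(5.6644*cos(b)^4 + 16.8504*cos(b)^3 + 3.0592*cos(b)^2 - 14.0892*cos(b) + 3.9601)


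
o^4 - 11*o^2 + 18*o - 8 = (o - 2)*(o - 1)^2*(o + 4)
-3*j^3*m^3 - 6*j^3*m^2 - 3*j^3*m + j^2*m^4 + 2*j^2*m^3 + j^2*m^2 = m*(-3*j + m)*(j*m + j)^2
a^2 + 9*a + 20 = (a + 4)*(a + 5)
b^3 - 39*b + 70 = (b - 5)*(b - 2)*(b + 7)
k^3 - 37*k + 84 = (k - 4)*(k - 3)*(k + 7)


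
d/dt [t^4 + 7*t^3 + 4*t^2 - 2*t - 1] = 4*t^3 + 21*t^2 + 8*t - 2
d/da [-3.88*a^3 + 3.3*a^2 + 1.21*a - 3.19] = -11.64*a^2 + 6.6*a + 1.21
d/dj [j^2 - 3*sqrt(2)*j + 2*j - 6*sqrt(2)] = 2*j - 3*sqrt(2) + 2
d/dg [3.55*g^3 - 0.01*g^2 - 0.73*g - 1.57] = 10.65*g^2 - 0.02*g - 0.73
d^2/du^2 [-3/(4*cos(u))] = 3*(cos(u)^2 - 2)/(4*cos(u)^3)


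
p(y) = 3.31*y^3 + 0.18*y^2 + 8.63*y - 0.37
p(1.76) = 33.42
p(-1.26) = -17.58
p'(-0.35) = 9.72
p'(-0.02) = 8.63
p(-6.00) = -760.63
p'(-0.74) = 13.80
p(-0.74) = -8.00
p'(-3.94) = 161.36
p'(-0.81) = 14.85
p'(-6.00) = 363.95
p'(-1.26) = 23.94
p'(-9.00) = 809.72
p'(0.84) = 15.94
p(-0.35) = -3.51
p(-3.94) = -234.03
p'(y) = 9.93*y^2 + 0.36*y + 8.63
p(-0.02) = -0.54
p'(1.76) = 40.02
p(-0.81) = -9.00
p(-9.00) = -2476.45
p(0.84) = 8.97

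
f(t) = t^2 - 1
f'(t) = 2*t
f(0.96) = -0.08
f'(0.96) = 1.92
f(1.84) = 2.39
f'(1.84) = 3.68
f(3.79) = 13.36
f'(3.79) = 7.58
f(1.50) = 1.25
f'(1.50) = 3.00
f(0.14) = -0.98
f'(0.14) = 0.28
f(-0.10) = -0.99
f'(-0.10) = -0.20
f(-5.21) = 26.14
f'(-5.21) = -10.42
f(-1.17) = 0.37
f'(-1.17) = -2.34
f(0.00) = -1.00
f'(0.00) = 0.00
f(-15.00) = 224.00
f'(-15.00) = -30.00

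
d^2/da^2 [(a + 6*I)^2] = 2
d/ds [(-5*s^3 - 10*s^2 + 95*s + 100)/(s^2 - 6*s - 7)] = 5*(-s^2 + 14*s - 13)/(s^2 - 14*s + 49)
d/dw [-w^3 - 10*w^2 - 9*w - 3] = -3*w^2 - 20*w - 9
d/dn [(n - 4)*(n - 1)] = 2*n - 5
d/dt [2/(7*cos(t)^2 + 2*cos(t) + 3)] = 4*(7*cos(t) + 1)*sin(t)/(7*cos(t)^2 + 2*cos(t) + 3)^2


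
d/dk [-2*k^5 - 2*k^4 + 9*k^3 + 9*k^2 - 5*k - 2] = -10*k^4 - 8*k^3 + 27*k^2 + 18*k - 5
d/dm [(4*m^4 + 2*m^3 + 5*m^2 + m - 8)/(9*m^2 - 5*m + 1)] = (72*m^5 - 42*m^4 - 4*m^3 - 28*m^2 + 154*m - 39)/(81*m^4 - 90*m^3 + 43*m^2 - 10*m + 1)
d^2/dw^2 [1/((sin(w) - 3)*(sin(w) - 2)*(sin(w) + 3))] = (-9*sin(w)^6 + 22*sin(w)^5 + 14*sin(w)^4 + 76*sin(w)^3 - 255*sin(w)^2 - 162*sin(w) + 234)/((sin(w) - 3)^3*(sin(w) - 2)^3*(sin(w) + 3)^3)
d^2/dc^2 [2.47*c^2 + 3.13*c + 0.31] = 4.94000000000000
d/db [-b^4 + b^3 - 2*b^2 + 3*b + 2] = -4*b^3 + 3*b^2 - 4*b + 3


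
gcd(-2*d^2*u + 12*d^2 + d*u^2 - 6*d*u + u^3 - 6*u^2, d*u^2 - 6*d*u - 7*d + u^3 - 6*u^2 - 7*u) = 1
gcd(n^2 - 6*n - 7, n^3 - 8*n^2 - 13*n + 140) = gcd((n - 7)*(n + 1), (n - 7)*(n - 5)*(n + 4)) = n - 7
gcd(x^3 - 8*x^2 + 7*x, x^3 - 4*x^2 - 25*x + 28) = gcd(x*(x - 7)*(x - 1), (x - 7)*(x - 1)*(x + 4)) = x^2 - 8*x + 7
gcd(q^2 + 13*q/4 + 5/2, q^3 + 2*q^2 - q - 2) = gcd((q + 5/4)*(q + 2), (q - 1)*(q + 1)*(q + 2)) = q + 2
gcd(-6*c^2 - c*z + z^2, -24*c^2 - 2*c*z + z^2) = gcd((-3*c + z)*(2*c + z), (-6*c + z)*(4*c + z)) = 1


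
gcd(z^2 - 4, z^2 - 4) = z^2 - 4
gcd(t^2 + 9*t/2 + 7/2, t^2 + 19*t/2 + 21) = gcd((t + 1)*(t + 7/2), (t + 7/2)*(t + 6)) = t + 7/2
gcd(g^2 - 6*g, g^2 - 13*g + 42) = g - 6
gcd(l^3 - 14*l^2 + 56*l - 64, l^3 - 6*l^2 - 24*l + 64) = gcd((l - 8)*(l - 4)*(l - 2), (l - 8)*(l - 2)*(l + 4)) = l^2 - 10*l + 16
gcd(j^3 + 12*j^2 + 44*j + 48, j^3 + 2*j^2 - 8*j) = j + 4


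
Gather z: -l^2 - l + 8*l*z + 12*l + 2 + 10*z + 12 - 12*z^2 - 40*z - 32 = -l^2 + 11*l - 12*z^2 + z*(8*l - 30) - 18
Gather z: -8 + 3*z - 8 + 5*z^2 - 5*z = 5*z^2 - 2*z - 16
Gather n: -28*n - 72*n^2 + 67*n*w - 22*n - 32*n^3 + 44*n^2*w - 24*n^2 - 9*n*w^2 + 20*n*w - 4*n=-32*n^3 + n^2*(44*w - 96) + n*(-9*w^2 + 87*w - 54)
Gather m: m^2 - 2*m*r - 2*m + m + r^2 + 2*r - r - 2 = m^2 + m*(-2*r - 1) + r^2 + r - 2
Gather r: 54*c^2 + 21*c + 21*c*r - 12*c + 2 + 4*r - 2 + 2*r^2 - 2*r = 54*c^2 + 9*c + 2*r^2 + r*(21*c + 2)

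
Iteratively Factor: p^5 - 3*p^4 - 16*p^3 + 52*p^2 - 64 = (p - 4)*(p^4 + p^3 - 12*p^2 + 4*p + 16) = (p - 4)*(p + 1)*(p^3 - 12*p + 16) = (p - 4)*(p - 2)*(p + 1)*(p^2 + 2*p - 8) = (p - 4)*(p - 2)*(p + 1)*(p + 4)*(p - 2)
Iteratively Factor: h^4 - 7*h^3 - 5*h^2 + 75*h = (h)*(h^3 - 7*h^2 - 5*h + 75) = h*(h - 5)*(h^2 - 2*h - 15) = h*(h - 5)^2*(h + 3)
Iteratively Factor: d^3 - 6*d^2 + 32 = (d + 2)*(d^2 - 8*d + 16) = (d - 4)*(d + 2)*(d - 4)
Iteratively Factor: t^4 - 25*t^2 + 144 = (t - 3)*(t^3 + 3*t^2 - 16*t - 48) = (t - 3)*(t + 3)*(t^2 - 16) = (t - 3)*(t + 3)*(t + 4)*(t - 4)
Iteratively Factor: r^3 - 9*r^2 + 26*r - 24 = (r - 3)*(r^2 - 6*r + 8) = (r - 4)*(r - 3)*(r - 2)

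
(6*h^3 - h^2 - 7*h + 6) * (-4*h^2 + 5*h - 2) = -24*h^5 + 34*h^4 + 11*h^3 - 57*h^2 + 44*h - 12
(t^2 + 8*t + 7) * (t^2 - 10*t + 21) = t^4 - 2*t^3 - 52*t^2 + 98*t + 147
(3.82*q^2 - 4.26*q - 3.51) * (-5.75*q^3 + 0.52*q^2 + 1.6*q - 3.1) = -21.965*q^5 + 26.4814*q^4 + 24.0793*q^3 - 20.4832*q^2 + 7.59*q + 10.881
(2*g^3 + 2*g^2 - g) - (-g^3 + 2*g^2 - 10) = 3*g^3 - g + 10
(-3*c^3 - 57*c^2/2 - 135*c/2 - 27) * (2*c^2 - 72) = -6*c^5 - 57*c^4 + 81*c^3 + 1998*c^2 + 4860*c + 1944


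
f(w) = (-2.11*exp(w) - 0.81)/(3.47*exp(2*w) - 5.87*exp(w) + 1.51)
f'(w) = (-2.11*exp(w) - 0.81)*(-6.94*exp(2*w) + 5.87*exp(w))/(3.47*exp(2*w) - 5.87*exp(w) + 1.51)^2 - 2.11*exp(w)/(3.47*exp(2*w) - 5.87*exp(w) + 1.51)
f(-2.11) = -1.25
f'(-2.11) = -1.20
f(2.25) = -0.08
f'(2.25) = 0.10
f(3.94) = -0.01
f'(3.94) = 0.01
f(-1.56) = -2.92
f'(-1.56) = -7.32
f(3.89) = -0.01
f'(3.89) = 0.01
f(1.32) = -0.31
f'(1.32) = 0.55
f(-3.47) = -0.66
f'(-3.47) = -0.14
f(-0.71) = 3.44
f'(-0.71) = -5.80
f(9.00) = 0.00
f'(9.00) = 0.00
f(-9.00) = -0.54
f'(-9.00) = 0.00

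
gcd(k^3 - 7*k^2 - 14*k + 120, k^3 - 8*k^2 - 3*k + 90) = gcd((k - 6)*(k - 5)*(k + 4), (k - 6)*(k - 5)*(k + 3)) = k^2 - 11*k + 30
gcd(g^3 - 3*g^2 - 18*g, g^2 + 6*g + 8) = 1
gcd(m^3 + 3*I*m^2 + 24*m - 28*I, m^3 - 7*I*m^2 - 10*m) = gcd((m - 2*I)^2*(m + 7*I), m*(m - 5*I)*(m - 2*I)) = m - 2*I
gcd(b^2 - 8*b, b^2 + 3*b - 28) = 1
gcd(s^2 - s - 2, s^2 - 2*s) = s - 2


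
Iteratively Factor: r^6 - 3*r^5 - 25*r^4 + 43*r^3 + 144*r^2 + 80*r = (r - 5)*(r^5 + 2*r^4 - 15*r^3 - 32*r^2 - 16*r) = (r - 5)*(r + 1)*(r^4 + r^3 - 16*r^2 - 16*r) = (r - 5)*(r - 4)*(r + 1)*(r^3 + 5*r^2 + 4*r) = (r - 5)*(r - 4)*(r + 1)^2*(r^2 + 4*r) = (r - 5)*(r - 4)*(r + 1)^2*(r + 4)*(r)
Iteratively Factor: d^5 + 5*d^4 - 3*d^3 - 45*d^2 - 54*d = (d - 3)*(d^4 + 8*d^3 + 21*d^2 + 18*d) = (d - 3)*(d + 2)*(d^3 + 6*d^2 + 9*d) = (d - 3)*(d + 2)*(d + 3)*(d^2 + 3*d) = (d - 3)*(d + 2)*(d + 3)^2*(d)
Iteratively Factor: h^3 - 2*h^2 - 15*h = (h - 5)*(h^2 + 3*h) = (h - 5)*(h + 3)*(h)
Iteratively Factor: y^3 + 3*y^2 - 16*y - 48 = (y + 3)*(y^2 - 16) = (y + 3)*(y + 4)*(y - 4)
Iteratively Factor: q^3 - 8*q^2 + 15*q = (q - 5)*(q^2 - 3*q) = q*(q - 5)*(q - 3)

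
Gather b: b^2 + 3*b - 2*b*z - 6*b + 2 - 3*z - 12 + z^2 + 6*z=b^2 + b*(-2*z - 3) + z^2 + 3*z - 10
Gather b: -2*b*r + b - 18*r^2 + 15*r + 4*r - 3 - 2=b*(1 - 2*r) - 18*r^2 + 19*r - 5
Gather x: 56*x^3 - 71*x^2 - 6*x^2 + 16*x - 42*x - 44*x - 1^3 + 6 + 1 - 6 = 56*x^3 - 77*x^2 - 70*x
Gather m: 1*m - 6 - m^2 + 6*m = -m^2 + 7*m - 6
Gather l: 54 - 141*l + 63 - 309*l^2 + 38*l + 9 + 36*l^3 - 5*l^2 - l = 36*l^3 - 314*l^2 - 104*l + 126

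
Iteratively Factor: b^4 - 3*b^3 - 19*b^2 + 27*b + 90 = (b + 3)*(b^3 - 6*b^2 - b + 30) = (b + 2)*(b + 3)*(b^2 - 8*b + 15) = (b - 5)*(b + 2)*(b + 3)*(b - 3)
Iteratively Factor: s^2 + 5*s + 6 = (s + 2)*(s + 3)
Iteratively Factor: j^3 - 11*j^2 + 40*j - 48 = (j - 4)*(j^2 - 7*j + 12) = (j - 4)^2*(j - 3)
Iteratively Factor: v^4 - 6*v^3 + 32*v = (v - 4)*(v^3 - 2*v^2 - 8*v) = (v - 4)*(v + 2)*(v^2 - 4*v) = v*(v - 4)*(v + 2)*(v - 4)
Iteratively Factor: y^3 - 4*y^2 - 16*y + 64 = (y + 4)*(y^2 - 8*y + 16) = (y - 4)*(y + 4)*(y - 4)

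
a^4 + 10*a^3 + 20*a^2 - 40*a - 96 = (a - 2)*(a + 2)*(a + 4)*(a + 6)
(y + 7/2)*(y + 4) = y^2 + 15*y/2 + 14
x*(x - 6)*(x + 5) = x^3 - x^2 - 30*x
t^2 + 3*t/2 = t*(t + 3/2)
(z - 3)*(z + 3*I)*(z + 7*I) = z^3 - 3*z^2 + 10*I*z^2 - 21*z - 30*I*z + 63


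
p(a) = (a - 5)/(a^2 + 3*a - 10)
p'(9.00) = 0.00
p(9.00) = 0.04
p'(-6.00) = -1.42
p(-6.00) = -1.38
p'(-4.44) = -4.55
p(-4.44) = 2.62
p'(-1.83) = -0.11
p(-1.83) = 0.56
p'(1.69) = 4.43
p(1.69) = 1.60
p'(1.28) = 0.79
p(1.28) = 0.82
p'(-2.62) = -0.23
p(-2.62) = 0.69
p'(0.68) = 0.20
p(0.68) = 0.58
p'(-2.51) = -0.21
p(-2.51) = 0.67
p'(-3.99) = -1.39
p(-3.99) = 1.49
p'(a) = (-2*a - 3)*(a - 5)/(a^2 + 3*a - 10)^2 + 1/(a^2 + 3*a - 10) = (a^2 + 3*a - (a - 5)*(2*a + 3) - 10)/(a^2 + 3*a - 10)^2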